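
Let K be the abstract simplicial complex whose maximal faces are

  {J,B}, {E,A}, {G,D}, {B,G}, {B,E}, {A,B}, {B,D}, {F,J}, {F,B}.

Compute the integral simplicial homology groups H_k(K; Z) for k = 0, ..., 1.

H_0 ≅ Z,  H_1 ≅ Z^3.

Fix the vertex order A < B < D < E < F < G < J and write every simplex with vertices in increasing order. Then dim K = 1 and the simplices of K are:

  0-simplices (7): A, B, D, E, F, G, J
  1-simplices (9): AB, AE, BD, BE, BF, BG, BJ, DG, FJ

Hence C_0 ≅ Z^7, C_1 ≅ Z^9.

The boundary map ∂_1: C_1 → C_0 sends each edge [p,q] (with p < q) to q − p. For instance
  ∂AB = B − A.
The 7×9 boundary matrix has rank 6 and Smith normal form diag(1,1,1,1,1,1).

From H_k ≅ ker(∂_k) / im(∂_{k+1}) we obtain:

  H_0: rank C_0 − rank ∂_1 = 7 − 6 = 1, and the invariant factors of ∂_1 are all 1, so H_0 ≅ Z.
  H_1: rank ker ∂_1 − rank ∂_2 = (9 − 6) − 0 = 3, and there is no ∂_2, so H_1 ≅ Z^3.

As a check, the Euler characteristic is 7 − 9 = -2, which agrees with 1 − 3 = -2.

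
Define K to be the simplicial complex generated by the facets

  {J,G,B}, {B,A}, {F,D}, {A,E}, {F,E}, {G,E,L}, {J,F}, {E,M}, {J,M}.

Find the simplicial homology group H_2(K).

Fix the vertex order A < B < D < E < F < G < J < L < M and write every simplex with vertices in increasing order. Then dim K = 2 and the simplices of K are:

  0-simplices (9): A, B, D, E, F, G, J, L, M
  1-simplices (13): AB, AE, BG, BJ, DF, EF, EG, EL, EM, FJ, GJ, GL, JM
  2-simplices (2): BGJ, EGL

giving chain groups C_0 ≅ Z^9, C_1 ≅ Z^13, C_2 ≅ Z^2.

Boundary ∂_1: C_1 → C_0 is given by ∂[p,q] = [q] − [p]. For instance
  ∂JM = M − J.
This gives a 9×13 integer matrix of rank 8; reducing to Smith normal form yields diagonal entries (1,1,1,1,1,1,1,1).

Boundary ∂_2: C_2 → C_1 maps a triangle to the signed sum of its edges. For instance
  ∂BGJ = GJ − BJ + BG,
  ∂EGL = GL − EL + EG.
The 13×2 boundary matrix has rank 2 and Smith normal form diag(1,1).

Now H_k = ker ∂_k / im ∂_{k+1}, so:

  H_2: rank ker ∂_2 − rank ∂_3 = (2 − 2) − 0 = 0, and there is no ∂_3, so H_2 ≅ 0.

H_2 = 0.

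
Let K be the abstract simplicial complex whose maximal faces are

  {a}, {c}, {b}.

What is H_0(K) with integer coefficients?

K has 3 vertices.
rank ∂_0 = 0, rank ∂_1 = 0 ⇒ b_0 = 3 − 0 − 0 = 3. So H_0 ≅ Z^3.

H_0 ≅ Z^3.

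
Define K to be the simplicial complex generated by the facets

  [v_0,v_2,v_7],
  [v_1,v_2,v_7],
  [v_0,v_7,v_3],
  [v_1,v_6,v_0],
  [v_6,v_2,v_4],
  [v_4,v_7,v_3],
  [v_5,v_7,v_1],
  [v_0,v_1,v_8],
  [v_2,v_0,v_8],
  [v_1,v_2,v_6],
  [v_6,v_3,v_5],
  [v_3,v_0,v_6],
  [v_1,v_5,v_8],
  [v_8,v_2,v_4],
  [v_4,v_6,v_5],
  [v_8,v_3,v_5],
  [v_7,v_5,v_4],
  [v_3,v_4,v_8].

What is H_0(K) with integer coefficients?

H_0 ≅ Z.

Take the total order v_0 < v_1 < v_2 < v_3 < v_4 < v_5 < v_6 < v_7 < v_8 on the vertex set. Then K (dimension 2) consists of the simplices:

  0-simplices (9): [v_0], [v_1], [v_2], [v_3], [v_4], [v_5], [v_6], [v_7], [v_8]
  1-simplices (27): (27 of them)
  2-simplices (18): (18 of them)

so the chain groups are C_0 ≅ Z^9, C_1 ≅ Z^27, C_2 ≅ Z^18.

∂_1: C_1 → C_0 is given by ∂[p,q] = [q] − [p]. For instance
  ∂[v_5,v_7] = [v_7] − [v_5].
The resulting 9×27 matrix has rank 8, and its Smith normal form has invariant factors (1,1,1,1,1,1,1,1).

The boundary map ∂_2: C_2 → C_1 acts by ∂[p,q,r] = [q,r] − [p,r] + [p,q]. For instance
  ∂[v_3,v_4,v_7] = [v_4,v_7] − [v_3,v_7] + [v_3,v_4],
  ∂[v_1,v_5,v_7] = [v_5,v_7] − [v_1,v_7] + [v_1,v_5].
The 27×18 boundary matrix has rank 18 and Smith normal form diag(1,1,1,1,1,1,1,1,1,1,1,1,1,1,1,1,1,2).

From H_k ≅ ker(∂_k) / im(∂_{k+1}) we obtain:

  H_0: rank C_0 − rank ∂_1 = 9 − 8 = 1, and the invariant factors of ∂_1 are all 1, so H_0 ≅ Z.

(K is a triangulation of the Klein bottle.)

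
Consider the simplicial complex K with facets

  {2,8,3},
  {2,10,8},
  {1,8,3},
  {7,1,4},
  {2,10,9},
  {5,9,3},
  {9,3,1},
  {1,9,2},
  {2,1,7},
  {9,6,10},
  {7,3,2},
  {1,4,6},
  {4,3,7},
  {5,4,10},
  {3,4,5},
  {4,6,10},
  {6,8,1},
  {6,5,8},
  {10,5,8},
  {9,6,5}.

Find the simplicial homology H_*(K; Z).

H_0 = Z,  H_1 = Z ⊕ Z/2,  H_2 = 0.

Take the total order 1 < 2 < 3 < 4 < 5 < 6 < 7 < 8 < 9 < 10 on the vertex set. Then K (dimension 2) consists of the simplices:

  0-simplices (10): [1], [2], [3], [4], [5], [6], [7], [8], [9], [10]
  1-simplices (30): (30 of them)
  2-simplices (20): (20 of them)

giving chain groups C_0 ≅ Z^10, C_1 ≅ Z^30, C_2 ≅ Z^20.

Boundary ∂_1: C_1 → C_0 maps an edge to its endpoints' difference, ∂[p,q] = q − p.
As a 10×30 matrix over Z this has rank 9, with invariant factors (1,1,1,1,1,1,1,1,1).

∂_2: C_2 → C_1 maps a triangle to the signed sum of its edges. For instance
  ∂[4,5,10] = [5,10] − [4,10] + [4,5],
  ∂[3,5,9] = [5,9] − [3,9] + [3,5].
The resulting 30×20 matrix has rank 20, and its Smith normal form has invariant factors (1,1,1,1,1,1,1,1,1,1,1,1,1,1,1,1,1,1,1,2).

Now H_k = ker ∂_k / im ∂_{k+1}, so:

  H_0: rank C_0 − rank ∂_1 = 10 − 9 = 1, and the invariant factors of ∂_1 are all 1, so H_0 = Z.
  H_1: rank ker ∂_1 − rank ∂_2 = (30 − 9) − 20 = 1, and ∂_2 has invariant factor 2 > 1, so H_1 = Z ⊕ Z/2.
  H_2: rank ker ∂_2 − rank ∂_3 = (20 − 20) − 0 = 0, and there is no ∂_3, so H_2 = 0.

As a check, the Euler characteristic is 10 − 30 + 20 = 0, which agrees with 1 − 1 + 0 = 0.
(K is a triangulation of the Klein bottle.)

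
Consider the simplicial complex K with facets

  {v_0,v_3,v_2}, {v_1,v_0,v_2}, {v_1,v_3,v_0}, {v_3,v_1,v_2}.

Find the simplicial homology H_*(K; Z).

We work with the vertex ordering v_0 < v_1 < v_2 < v_3. The simplices of K, each written with vertices in increasing order, are:

  0-simplices (4): [v_0], [v_1], [v_2], [v_3]
  1-simplices (6): [v_0,v_1], [v_0,v_2], [v_0,v_3], [v_1,v_2], [v_1,v_3], [v_2,v_3]
  2-simplices (4): [v_0,v_1,v_2], [v_0,v_1,v_3], [v_0,v_2,v_3], [v_1,v_2,v_3]

giving chain groups C_0 ≅ Z^4, C_1 ≅ Z^6, C_2 ≅ Z^4.

∂_1: C_1 → C_0 is given by ∂[p,q] = [q] − [p]. For instance
  ∂[v_1,v_3] = [v_3] − [v_1].
The 4×6 boundary matrix has rank 3 and Smith normal form diag(1,1,1).

∂_2: C_2 → C_1 maps a triangle to the signed sum of its edges. For instance
  ∂[v_0,v_2,v_3] = [v_2,v_3] − [v_0,v_3] + [v_0,v_2],
  ∂[v_1,v_2,v_3] = [v_2,v_3] − [v_1,v_3] + [v_1,v_2].
This gives a 6×4 integer matrix of rank 3; reducing to Smith normal form yields diagonal entries (1,1,1).

From H_k ≅ ker(∂_k) / im(∂_{k+1}) we obtain:

  H_0: rank C_0 − rank ∂_1 = 4 − 3 = 1, and the invariant factors of ∂_1 are all 1, so H_0 ≅ Z.
  H_1: rank ker ∂_1 − rank ∂_2 = (6 − 3) − 3 = 0, and the invariant factors of ∂_2 are all 1, so H_1 ≅ 0.
  H_2: rank ker ∂_2 − rank ∂_3 = (4 − 3) − 0 = 1, and there is no ∂_3, so H_2 ≅ Z.

H_0 ≅ Z,  H_1 = 0,  H_2 ≅ Z.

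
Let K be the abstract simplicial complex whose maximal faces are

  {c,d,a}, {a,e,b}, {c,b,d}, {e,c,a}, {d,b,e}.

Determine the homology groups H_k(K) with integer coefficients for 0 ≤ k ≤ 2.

We work with the vertex ordering a < b < c < d < e. The simplices of K, each written with vertices in increasing order, are:

  0-simplices (5): a, b, c, d, e
  1-simplices (10): ab, ac, ad, ae, bc, bd, be, cd, ce, de
  2-simplices (5): abe, acd, ace, bcd, bde

giving chain groups C_0 ≅ Z^5, C_1 ≅ Z^10, C_2 ≅ Z^5.

The boundary map ∂_1: C_1 → C_0 is given by ∂[p,q] = [q] − [p]. For instance
  ∂bd = d − b.
This gives a 5×10 integer matrix of rank 4; reducing to Smith normal form yields diagonal entries (1,1,1,1).

∂_2: C_2 → C_1 sends each 2-simplex [p,q,r] to [q,r] − [p,r] + [p,q]. For instance
  ∂bcd = cd − bd + bc,
  ∂ace = ce − ae + ac.
As a 10×5 matrix over Z this has rank 5, with invariant factors (1,1,1,1,1).

Reading off H_k = ker ∂_k / im ∂_{k+1}:

  H_0: rank C_0 − rank ∂_1 = 5 − 4 = 1, and the invariant factors of ∂_1 are all 1, so H_0 = Z.
  H_1: rank ker ∂_1 − rank ∂_2 = (10 − 4) − 5 = 1, and the invariant factors of ∂_2 are all 1, so H_1 = Z.
  H_2: rank ker ∂_2 − rank ∂_3 = (5 − 5) − 0 = 0, and there is no ∂_3, so H_2 = 0.

(K is a triangulation of the Möbius band.)

H_0 ≅ Z,  H_1 ≅ Z,  H_2 = 0.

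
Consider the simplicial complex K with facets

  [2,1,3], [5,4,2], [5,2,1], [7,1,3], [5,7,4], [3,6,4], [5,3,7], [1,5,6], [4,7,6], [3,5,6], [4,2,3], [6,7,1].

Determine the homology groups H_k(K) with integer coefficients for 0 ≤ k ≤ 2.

Take the total order 1 < 2 < 3 < 4 < 5 < 6 < 7 on the vertex set. Then K (dimension 2) consists of the simplices:

  0-simplices (7): [1], [2], [3], [4], [5], [6], [7]
  1-simplices (18): [1,2], [1,3], [1,5], [1,6], [1,7], [2,3], [2,4], [2,5], [3,4], [3,5], [3,6], [3,7], [4,5], [4,6], [4,7], [5,6], [5,7], [6,7]
  2-simplices (12): [1,2,3], [1,2,5], [1,3,7], [1,5,6], [1,6,7], [2,3,4], [2,4,5], [3,4,6], [3,5,6], [3,5,7], [4,5,7], [4,6,7]

giving chain groups C_0 ≅ Z^7, C_1 ≅ Z^18, C_2 ≅ Z^12.

∂_1: C_1 → C_0 is given by ∂[p,q] = [q] − [p]. For instance
  ∂[4,6] = [6] − [4].
As a 7×18 matrix over Z this has rank 6, with invariant factors (1,1,1,1,1,1).

The boundary map ∂_2: C_2 → C_1 acts by ∂[p,q,r] = [q,r] − [p,r] + [p,q]. For instance
  ∂[4,6,7] = [6,7] − [4,7] + [4,6],
  ∂[1,6,7] = [6,7] − [1,7] + [1,6].
This gives a 18×12 integer matrix of rank 12; reducing to Smith normal form yields diagonal entries (1,1,1,1,1,1,1,1,1,1,1,2).

Now H_k = ker ∂_k / im ∂_{k+1}, so:

  H_0: rank C_0 − rank ∂_1 = 7 − 6 = 1, and the invariant factors of ∂_1 are all 1, so H_0 = Z.
  H_1: rank ker ∂_1 − rank ∂_2 = (18 − 6) − 12 = 0, and ∂_2 has invariant factor 2 > 1, so H_1 = Z/2.
  H_2: rank ker ∂_2 − rank ∂_3 = (12 − 12) − 0 = 0, and there is no ∂_3, so H_2 = 0.

(K is a triangulation of the real projective plane RP^2.)

H_0 = Z,  H_1 = Z/2,  H_2 = 0.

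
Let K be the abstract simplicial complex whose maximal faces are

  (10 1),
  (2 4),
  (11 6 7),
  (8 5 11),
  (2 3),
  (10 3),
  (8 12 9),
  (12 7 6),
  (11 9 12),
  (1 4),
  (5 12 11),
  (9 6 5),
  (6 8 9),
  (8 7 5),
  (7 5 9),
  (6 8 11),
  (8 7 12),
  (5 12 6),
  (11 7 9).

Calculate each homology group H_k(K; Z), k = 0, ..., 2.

H_0 = Z^2,  H_1 = Z^3,  H_2 = Z.

We work with the vertex ordering 1 < 2 < 3 < 4 < 5 < 6 < 7 < 8 < 9 < 10 < 11 < 12. The simplices of K, each written with vertices in increasing order, are:

  0-simplices (12): [1], [2], [3], [4], [5], [6], [7], [8], [9], [10], [11], [12]
  1-simplices (26): (26 of them)
  2-simplices (14): [5,6,9], [5,6,12], [5,7,8], [5,7,9], [5,8,11], [5,11,12], [6,7,11], [6,7,12], [6,8,9], [6,8,11], [7,8,12], [7,9,11], [8,9,12], [9,11,12]

so the chain groups are C_0 ≅ Z^12, C_1 ≅ Z^26, C_2 ≅ Z^14.

Boundary ∂_1: C_1 → C_0 maps an edge to its endpoints' difference, ∂[p,q] = q − p.
This gives a 12×26 integer matrix of rank 10; reducing to Smith normal form yields diagonal entries (1,1,1,1,1,1,1,1,1,1).

Boundary ∂_2: C_2 → C_1 acts by ∂[p,q,r] = [q,r] − [p,r] + [p,q]. For instance
  ∂[5,6,9] = [6,9] − [5,9] + [5,6],
  ∂[9,11,12] = [11,12] − [9,12] + [9,11].
The 26×14 boundary matrix has rank 13 and Smith normal form diag(1,1,1,1,1,1,1,1,1,1,1,1,1).

From H_k ≅ ker(∂_k) / im(∂_{k+1}) we obtain:

  H_0: rank C_0 − rank ∂_1 = 12 − 10 = 2, and the invariant factors of ∂_1 are all 1, so H_0 ≅ Z^2.
  H_1: rank ker ∂_1 − rank ∂_2 = (26 − 10) − 13 = 3, and the invariant factors of ∂_2 are all 1, so H_1 ≅ Z^3.
  H_2: rank ker ∂_2 − rank ∂_3 = (14 − 13) − 0 = 1, and there is no ∂_3, so H_2 ≅ Z.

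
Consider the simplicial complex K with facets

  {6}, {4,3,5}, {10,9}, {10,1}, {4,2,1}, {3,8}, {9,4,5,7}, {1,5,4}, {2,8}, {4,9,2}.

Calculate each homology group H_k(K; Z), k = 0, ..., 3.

H_0 ≅ Z^2,  H_1 ≅ Z^2,  H_2 = 0,  H_3 = 0.

K has 10 vertices, 17 edges, 8 triangles, 1 3-simplex.
rank ∂_0 = 0, rank ∂_1 = 8 ⇒ b_0 = 10 − 0 − 8 = 2; all invariant factors of ∂_1 are 1 so no torsion. So H_0 = Z^2.
rank ∂_1 = 8, rank ∂_2 = 7 ⇒ b_1 = 17 − 8 − 7 = 2; all invariant factors of ∂_2 are 1 so no torsion. So H_1 = Z^2.
rank ∂_2 = 7, rank ∂_3 = 1 ⇒ b_2 = 8 − 7 − 1 = 0; all invariant factors of ∂_3 are 1 so no torsion. So H_2 = 0.
rank ∂_3 = 1, rank ∂_4 = 0 ⇒ b_3 = 1 − 1 − 0 = 0. So H_3 = 0.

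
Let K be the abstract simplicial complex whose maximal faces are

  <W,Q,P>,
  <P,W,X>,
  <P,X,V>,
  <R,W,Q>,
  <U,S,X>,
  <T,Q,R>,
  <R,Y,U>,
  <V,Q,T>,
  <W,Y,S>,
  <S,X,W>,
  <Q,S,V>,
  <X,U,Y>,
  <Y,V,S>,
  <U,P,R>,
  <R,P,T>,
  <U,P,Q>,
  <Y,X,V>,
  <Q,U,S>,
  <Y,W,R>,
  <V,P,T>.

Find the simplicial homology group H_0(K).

K has 10 vertices, 30 edges, 20 triangles.
rank ∂_0 = 0, rank ∂_1 = 9 ⇒ b_0 = 10 − 0 − 9 = 1; all invariant factors of ∂_1 are 1 so no torsion. So H_0 = Z.

H_0 ≅ Z.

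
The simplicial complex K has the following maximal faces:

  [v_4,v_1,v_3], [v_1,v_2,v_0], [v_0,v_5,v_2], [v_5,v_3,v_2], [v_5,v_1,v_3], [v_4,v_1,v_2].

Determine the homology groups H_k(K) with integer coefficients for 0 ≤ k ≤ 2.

H_0 = Z,  H_1 = Z,  H_2 = 0.

Fix the vertex order v_0 < v_1 < v_2 < v_3 < v_4 < v_5 and write every simplex with vertices in increasing order. Then dim K = 2 and the simplices of K are:

  0-simplices (6): [v_0], [v_1], [v_2], [v_3], [v_4], [v_5]
  1-simplices (12): [v_0,v_1], [v_0,v_2], [v_0,v_5], [v_1,v_2], [v_1,v_3], [v_1,v_4], [v_1,v_5], [v_2,v_3], [v_2,v_4], [v_2,v_5], [v_3,v_4], [v_3,v_5]
  2-simplices (6): [v_0,v_1,v_2], [v_0,v_2,v_5], [v_1,v_2,v_4], [v_1,v_3,v_4], [v_1,v_3,v_5], [v_2,v_3,v_5]

giving chain groups C_0 ≅ Z^6, C_1 ≅ Z^12, C_2 ≅ Z^6.

Boundary ∂_1: C_1 → C_0 maps an edge to its endpoints' difference, ∂[p,q] = q − p. For instance
  ∂[v_1,v_5] = [v_5] − [v_1].
The 6×12 boundary matrix has rank 5 and Smith normal form diag(1,1,1,1,1).

The boundary map ∂_2: C_2 → C_1 acts by ∂[p,q,r] = [q,r] − [p,r] + [p,q]. For instance
  ∂[v_0,v_2,v_5] = [v_2,v_5] − [v_0,v_5] + [v_0,v_2],
  ∂[v_0,v_1,v_2] = [v_1,v_2] − [v_0,v_2] + [v_0,v_1].
The 12×6 boundary matrix has rank 6 and Smith normal form diag(1,1,1,1,1,1).

Reading off H_k = ker ∂_k / im ∂_{k+1}:

  H_0: rank C_0 − rank ∂_1 = 6 − 5 = 1, and the invariant factors of ∂_1 are all 1, so H_0 = Z.
  H_1: rank ker ∂_1 − rank ∂_2 = (12 − 5) − 6 = 1, and the invariant factors of ∂_2 are all 1, so H_1 = Z.
  H_2: rank ker ∂_2 − rank ∂_3 = (6 − 6) − 0 = 0, and there is no ∂_3, so H_2 = 0.

As a check, the Euler characteristic is 6 − 12 + 6 = 0, which agrees with 1 − 1 + 0 = 0.
(K is a triangulation of the cylinder S^1 x I.)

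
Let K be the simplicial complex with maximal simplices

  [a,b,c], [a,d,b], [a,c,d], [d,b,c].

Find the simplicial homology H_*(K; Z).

H_0 ≅ Z,  H_1 = 0,  H_2 ≅ Z.

Take the total order a < b < c < d on the vertex set. Then K (dimension 2) consists of the simplices:

  0-simplices (4): a, b, c, d
  1-simplices (6): ab, ac, ad, bc, bd, cd
  2-simplices (4): abc, abd, acd, bcd

so the chain groups are C_0 ≅ Z^4, C_1 ≅ Z^6, C_2 ≅ Z^4.

The boundary map ∂_1: C_1 → C_0 is given by ∂[p,q] = [q] − [p].
The 4×6 boundary matrix has rank 3 and Smith normal form diag(1,1,1).

The boundary map ∂_2: C_2 → C_1 maps a triangle to the signed sum of its edges. For instance
  ∂abc = bc − ac + ab,
  ∂bcd = cd − bd + bc.
The resulting 6×4 matrix has rank 3, and its Smith normal form has invariant factors (1,1,1).

Now H_k = ker ∂_k / im ∂_{k+1}, so:

  H_0: rank C_0 − rank ∂_1 = 4 − 3 = 1, and the invariant factors of ∂_1 are all 1, so H_0 = Z.
  H_1: rank ker ∂_1 − rank ∂_2 = (6 − 3) − 3 = 0, and the invariant factors of ∂_2 are all 1, so H_1 = 0.
  H_2: rank ker ∂_2 − rank ∂_3 = (4 − 3) − 0 = 1, and there is no ∂_3, so H_2 = Z.

As a check, the Euler characteristic is 4 − 6 + 4 = 2, which agrees with 1 − 0 + 1 = 2.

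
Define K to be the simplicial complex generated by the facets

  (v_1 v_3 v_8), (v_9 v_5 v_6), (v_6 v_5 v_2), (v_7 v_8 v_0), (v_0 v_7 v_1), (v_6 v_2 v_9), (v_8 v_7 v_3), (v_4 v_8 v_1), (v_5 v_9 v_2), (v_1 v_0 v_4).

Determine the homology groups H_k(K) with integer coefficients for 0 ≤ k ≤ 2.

We work with the vertex ordering v_0 < v_1 < v_2 < v_3 < v_4 < v_5 < v_6 < v_7 < v_8 < v_9. The simplices of K, each written with vertices in increasing order, are:

  0-simplices (10): [v_0], [v_1], [v_2], [v_3], [v_4], [v_5], [v_6], [v_7], [v_8], [v_9]
  1-simplices (18): (18 of them)
  2-simplices (10): [v_0,v_1,v_4], [v_0,v_1,v_7], [v_0,v_7,v_8], [v_1,v_3,v_8], [v_1,v_4,v_8], [v_2,v_5,v_6], [v_2,v_5,v_9], [v_2,v_6,v_9], [v_3,v_7,v_8], [v_5,v_6,v_9]

giving chain groups C_0 ≅ Z^10, C_1 ≅ Z^18, C_2 ≅ Z^10.

Boundary ∂_1: C_1 → C_0 maps an edge to its endpoints' difference, ∂[p,q] = q − p.
The 10×18 boundary matrix has rank 8 and Smith normal form diag(1,1,1,1,1,1,1,1).

The boundary map ∂_2: C_2 → C_1 sends each 2-simplex [p,q,r] to [q,r] − [p,r] + [p,q]. For instance
  ∂[v_2,v_5,v_6] = [v_5,v_6] − [v_2,v_6] + [v_2,v_5],
  ∂[v_2,v_5,v_9] = [v_5,v_9] − [v_2,v_9] + [v_2,v_5].
This gives a 18×10 integer matrix of rank 9; reducing to Smith normal form yields diagonal entries (1,1,1,1,1,1,1,1,1).

Reading off H_k = ker ∂_k / im ∂_{k+1}:

  H_0: rank C_0 − rank ∂_1 = 10 − 8 = 2, and the invariant factors of ∂_1 are all 1, so H_0 ≅ Z^2.
  H_1: rank ker ∂_1 − rank ∂_2 = (18 − 8) − 9 = 1, and the invariant factors of ∂_2 are all 1, so H_1 ≅ Z.
  H_2: rank ker ∂_2 − rank ∂_3 = (10 − 9) − 0 = 1, and there is no ∂_3, so H_2 ≅ Z.

As a check, the Euler characteristic is 10 − 18 + 10 = 2, which agrees with 2 − 1 + 1 = 2.

H_0 = Z^2,  H_1 = Z,  H_2 = Z.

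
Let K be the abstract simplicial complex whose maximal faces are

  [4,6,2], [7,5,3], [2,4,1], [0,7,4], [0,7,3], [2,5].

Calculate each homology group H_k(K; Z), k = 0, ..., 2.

H_0 ≅ Z,  H_1 ≅ Z,  H_2 = 0.

We work with the vertex ordering 0 < 1 < 2 < 3 < 4 < 5 < 6 < 7. The simplices of K, each written with vertices in increasing order, are:

  0-simplices (8): [0], [1], [2], [3], [4], [5], [6], [7]
  1-simplices (13): [0,3], [0,4], [0,7], [1,2], [1,4], [2,4], [2,5], [2,6], [3,5], [3,7], [4,6], [4,7], [5,7]
  2-simplices (5): [0,3,7], [0,4,7], [1,2,4], [2,4,6], [3,5,7]

so the chain groups are C_0 ≅ Z^8, C_1 ≅ Z^13, C_2 ≅ Z^5.

The boundary map ∂_1: C_1 → C_0 maps an edge to its endpoints' difference, ∂[p,q] = q − p.
The resulting 8×13 matrix has rank 7, and its Smith normal form has invariant factors (1,1,1,1,1,1,1).

Boundary ∂_2: C_2 → C_1 sends each 2-simplex [p,q,r] to [q,r] − [p,r] + [p,q]. For instance
  ∂[0,4,7] = [4,7] − [0,7] + [0,4],
  ∂[3,5,7] = [5,7] − [3,7] + [3,5].
As a 13×5 matrix over Z this has rank 5, with invariant factors (1,1,1,1,1).

Computing H_k = (kernel of ∂_k) / (image of ∂_{k+1}):

  H_0: rank C_0 − rank ∂_1 = 8 − 7 = 1, and the invariant factors of ∂_1 are all 1, so H_0 = Z.
  H_1: rank ker ∂_1 − rank ∂_2 = (13 − 7) − 5 = 1, and the invariant factors of ∂_2 are all 1, so H_1 = Z.
  H_2: rank ker ∂_2 − rank ∂_3 = (5 − 5) − 0 = 0, and there is no ∂_3, so H_2 = 0.

As a check, the Euler characteristic is 8 − 13 + 5 = 0, which agrees with 1 − 1 + 0 = 0.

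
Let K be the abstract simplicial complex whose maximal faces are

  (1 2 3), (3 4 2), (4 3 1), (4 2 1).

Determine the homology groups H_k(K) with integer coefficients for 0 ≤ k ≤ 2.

H_0 ≅ Z,  H_1 = 0,  H_2 ≅ Z.

We work with the vertex ordering 1 < 2 < 3 < 4. The simplices of K, each written with vertices in increasing order, are:

  0-simplices (4): [1], [2], [3], [4]
  1-simplices (6): [1,2], [1,3], [1,4], [2,3], [2,4], [3,4]
  2-simplices (4): [1,2,3], [1,2,4], [1,3,4], [2,3,4]

giving chain groups C_0 ≅ Z^4, C_1 ≅ Z^6, C_2 ≅ Z^4.

Boundary ∂_1: C_1 → C_0 maps an edge to its endpoints' difference, ∂[p,q] = q − p.
As a 4×6 matrix over Z this has rank 3, with invariant factors (1,1,1).

∂_2: C_2 → C_1 sends each 2-simplex [p,q,r] to [q,r] − [p,r] + [p,q]. For instance
  ∂[1,2,3] = [2,3] − [1,3] + [1,2],
  ∂[1,2,4] = [2,4] − [1,4] + [1,2].
The 6×4 boundary matrix has rank 3 and Smith normal form diag(1,1,1).

Computing H_k = (kernel of ∂_k) / (image of ∂_{k+1}):

  H_0: rank C_0 − rank ∂_1 = 4 − 3 = 1, and the invariant factors of ∂_1 are all 1, so H_0 ≅ Z.
  H_1: rank ker ∂_1 − rank ∂_2 = (6 − 3) − 3 = 0, and the invariant factors of ∂_2 are all 1, so H_1 ≅ 0.
  H_2: rank ker ∂_2 − rank ∂_3 = (4 − 3) − 0 = 1, and there is no ∂_3, so H_2 ≅ Z.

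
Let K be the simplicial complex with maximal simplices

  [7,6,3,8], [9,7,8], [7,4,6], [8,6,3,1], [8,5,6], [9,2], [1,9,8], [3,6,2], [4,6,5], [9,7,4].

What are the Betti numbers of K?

Take the total order 1 < 2 < 3 < 4 < 5 < 6 < 7 < 8 < 9 on the vertex set. Then K (dimension 3) consists of the simplices:

  0-simplices (9): [1], [2], [3], [4], [5], [6], [7], [8], [9]
  1-simplices (21): [1,3], [1,6], [1,8], [1,9], [2,3], [2,6], [2,9], [3,6], [3,7], [3,8], [4,5], [4,6], [4,7], [4,9], [5,6], [5,8], [6,7], [6,8], [7,8], [7,9], [8,9]
  2-simplices (14): [1,3,6], [1,3,8], [1,6,8], [1,8,9], [2,3,6], [3,6,7], [3,6,8], [3,7,8], [4,5,6], [4,6,7], [4,7,9], [5,6,8], [6,7,8], [7,8,9]
  3-simplices (2): [1,3,6,8], [3,6,7,8]

so the chain groups are C_0 ≅ Z^9, C_1 ≅ Z^21, C_2 ≅ Z^14, C_3 ≅ Z^2.

Boundary ∂_1: C_1 → C_0 sends each edge [p,q] (with p < q) to q − p.
The resulting 9×21 matrix has rank 8, and its Smith normal form has invariant factors (1,1,1,1,1,1,1,1).

The boundary map ∂_2: C_2 → C_1 sends each 2-simplex [p,q,r] to [q,r] − [p,r] + [p,q]. For instance
  ∂[4,6,7] = [6,7] − [4,7] + [4,6],
  ∂[7,8,9] = [8,9] − [7,9] + [7,8].
As a 21×14 matrix over Z this has rank 12, with invariant factors (1,1,1,1,1,1,1,1,1,1,1,1).

The boundary map ∂_3: C_3 → C_2 sends each 3-simplex σ to the alternating sum Σ_i (−1)^i (σ with its i-th vertex removed). For instance
  ∂[3,6,7,8] = [6,7,8] − [3,7,8] + [3,6,8] − [3,6,7],
  ∂[1,3,6,8] = [3,6,8] − [1,6,8] + [1,3,8] − [1,3,6].
As a 14×2 matrix over Z this has rank 2, with invariant factors (1,1).

Computing H_k = (kernel of ∂_k) / (image of ∂_{k+1}):

  H_0: rank C_0 − rank ∂_1 = 9 − 8 = 1, and the invariant factors of ∂_1 are all 1, so H_0 ≅ Z.
  H_1: rank ker ∂_1 − rank ∂_2 = (21 − 8) − 12 = 1, and the invariant factors of ∂_2 are all 1, so H_1 ≅ Z.
  H_2: rank ker ∂_2 − rank ∂_3 = (14 − 12) − 2 = 0, and the invariant factors of ∂_3 are all 1, so H_2 ≅ 0.
  H_3: rank ker ∂_3 − rank ∂_4 = (2 − 2) − 0 = 0, and there is no ∂_4, so H_3 ≅ 0.

Hence the Betti numbers are b_0 = 1, b_1 = 1, b_2 = 0, b_3 = 0.

b_0 = 1, b_1 = 1, b_2 = 0, b_3 = 0.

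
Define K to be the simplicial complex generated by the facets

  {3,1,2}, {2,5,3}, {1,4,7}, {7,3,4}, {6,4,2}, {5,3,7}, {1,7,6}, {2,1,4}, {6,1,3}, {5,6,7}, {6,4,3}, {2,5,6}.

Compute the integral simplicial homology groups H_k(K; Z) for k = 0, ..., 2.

Fix the vertex order 1 < 2 < 3 < 4 < 5 < 6 < 7 and write every simplex with vertices in increasing order. Then dim K = 2 and the simplices of K are:

  0-simplices (7): [1], [2], [3], [4], [5], [6], [7]
  1-simplices (18): [1,2], [1,3], [1,4], [1,6], [1,7], [2,3], [2,4], [2,5], [2,6], [3,4], [3,5], [3,6], [3,7], [4,6], [4,7], [5,6], [5,7], [6,7]
  2-simplices (12): [1,2,3], [1,2,4], [1,3,6], [1,4,7], [1,6,7], [2,3,5], [2,4,6], [2,5,6], [3,4,6], [3,4,7], [3,5,7], [5,6,7]

giving chain groups C_0 ≅ Z^7, C_1 ≅ Z^18, C_2 ≅ Z^12.

∂_1: C_1 → C_0 sends each edge [p,q] (with p < q) to q − p. For instance
  ∂[3,5] = [5] − [3].
The resulting 7×18 matrix has rank 6, and its Smith normal form has invariant factors (1,1,1,1,1,1).

Boundary ∂_2: C_2 → C_1 sends each 2-simplex [p,q,r] to [q,r] − [p,r] + [p,q]. For instance
  ∂[3,4,7] = [4,7] − [3,7] + [3,4],
  ∂[1,4,7] = [4,7] − [1,7] + [1,4].
As a 18×12 matrix over Z this has rank 12, with invariant factors (1,1,1,1,1,1,1,1,1,1,1,2).

Computing H_k = (kernel of ∂_k) / (image of ∂_{k+1}):

  H_0: rank C_0 − rank ∂_1 = 7 − 6 = 1, and the invariant factors of ∂_1 are all 1, so H_0 = Z.
  H_1: rank ker ∂_1 − rank ∂_2 = (18 − 6) − 12 = 0, and ∂_2 has invariant factor 2 > 1, so H_1 = Z/2.
  H_2: rank ker ∂_2 − rank ∂_3 = (12 − 12) − 0 = 0, and there is no ∂_3, so H_2 = 0.

H_0 ≅ Z,  H_1 ≅ Z/2,  H_2 = 0.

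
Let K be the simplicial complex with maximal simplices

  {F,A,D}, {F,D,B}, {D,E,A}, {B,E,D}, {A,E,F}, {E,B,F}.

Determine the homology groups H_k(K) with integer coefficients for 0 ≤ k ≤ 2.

K has 5 vertices, 9 edges, 6 triangles.
rank ∂_0 = 0, rank ∂_1 = 4 ⇒ b_0 = 5 − 0 − 4 = 1; all invariant factors of ∂_1 are 1 so no torsion. So H_0 ≅ Z.
rank ∂_1 = 4, rank ∂_2 = 5 ⇒ b_1 = 9 − 4 − 5 = 0; all invariant factors of ∂_2 are 1 so no torsion. So H_1 ≅ 0.
rank ∂_2 = 5, rank ∂_3 = 0 ⇒ b_2 = 6 − 5 − 0 = 1. So H_2 ≅ Z.

H_0 ≅ Z,  H_1 = 0,  H_2 ≅ Z.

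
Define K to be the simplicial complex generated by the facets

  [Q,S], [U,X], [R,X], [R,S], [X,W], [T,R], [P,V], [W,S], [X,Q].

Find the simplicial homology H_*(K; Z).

H_0 = Z^2,  H_1 = Z^2.

Order the vertices as P < Q < R < S < T < U < V < W < X. Listing each simplex with vertices in this order, K has dimension 1 with simplices:

  0-simplices (9): P, Q, R, S, T, U, V, W, X
  1-simplices (9): PV, QS, QX, RS, RT, RX, SW, UX, WX

giving chain groups C_0 ≅ Z^9, C_1 ≅ Z^9.

∂_1: C_1 → C_0 sends each edge [p,q] (with p < q) to q − p. For instance
  ∂UX = X − U.
This gives a 9×9 integer matrix of rank 7; reducing to Smith normal form yields diagonal entries (1,1,1,1,1,1,1).

Now H_k = ker ∂_k / im ∂_{k+1}, so:

  H_0: rank C_0 − rank ∂_1 = 9 − 7 = 2, and the invariant factors of ∂_1 are all 1, so H_0 ≅ Z^2.
  H_1: rank ker ∂_1 − rank ∂_2 = (9 − 7) − 0 = 2, and there is no ∂_2, so H_1 ≅ Z^2.

As a check, the Euler characteristic is 9 − 9 = 0, which agrees with 2 − 2 = 0.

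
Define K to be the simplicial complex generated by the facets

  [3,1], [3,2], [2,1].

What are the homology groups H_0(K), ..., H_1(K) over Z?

Fix the vertex order 1 < 2 < 3 and write every simplex with vertices in increasing order. Then dim K = 1 and the simplices of K are:

  0-simplices (3): [1], [2], [3]
  1-simplices (3): [1,2], [1,3], [2,3]

Hence C_0 ≅ Z^3, C_1 ≅ Z^3.

The boundary map ∂_1: C_1 → C_0 sends each edge [p,q] (with p < q) to q − p.
The 3×3 boundary matrix has rank 2 and Smith normal form diag(1,1).

From H_k ≅ ker(∂_k) / im(∂_{k+1}) we obtain:

  H_0: rank C_0 − rank ∂_1 = 3 − 2 = 1, and the invariant factors of ∂_1 are all 1, so H_0 = Z.
  H_1: rank ker ∂_1 − rank ∂_2 = (3 − 2) − 0 = 1, and there is no ∂_2, so H_1 = Z.

H_0 ≅ Z,  H_1 ≅ Z.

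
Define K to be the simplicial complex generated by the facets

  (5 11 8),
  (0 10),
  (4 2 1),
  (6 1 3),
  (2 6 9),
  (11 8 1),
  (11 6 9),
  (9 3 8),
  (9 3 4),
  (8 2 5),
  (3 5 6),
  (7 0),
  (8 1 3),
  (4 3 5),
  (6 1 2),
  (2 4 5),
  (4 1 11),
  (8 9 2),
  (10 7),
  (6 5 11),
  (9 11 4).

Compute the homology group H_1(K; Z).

We work with the vertex ordering 0 < 1 < 2 < 3 < 4 < 5 < 6 < 7 < 8 < 9 < 10 < 11. The simplices of K, each written with vertices in increasing order, are:

  0-simplices (12): [0], [1], [2], [3], [4], [5], [6], [7], [8], [9], [10], [11]
  1-simplices (30): (30 of them)
  2-simplices (18): (18 of them)

Hence C_0 ≅ Z^12, C_1 ≅ Z^30, C_2 ≅ Z^18.

Boundary ∂_1: C_1 → C_0 is given by ∂[p,q] = [q] − [p]. For instance
  ∂[1,8] = [8] − [1].
The 12×30 boundary matrix has rank 10 and Smith normal form diag(1,1,1,1,1,1,1,1,1,1).

Boundary ∂_2: C_2 → C_1 maps a triangle to the signed sum of its edges. For instance
  ∂[1,2,6] = [2,6] − [1,6] + [1,2],
  ∂[2,6,9] = [6,9] − [2,9] + [2,6].
The resulting 30×18 matrix has rank 17, and its Smith normal form has invariant factors (1,1,1,1,1,1,1,1,1,1,1,1,1,1,1,1,1).

From H_k ≅ ker(∂_k) / im(∂_{k+1}) we obtain:

  H_1: rank ker ∂_1 − rank ∂_2 = (30 − 10) − 17 = 3, and the invariant factors of ∂_2 are all 1, so H_1 ≅ Z^3.

(K is a triangulation of the disjoint union of the circle S^1 and the torus T^2.)

H_1 = Z^3.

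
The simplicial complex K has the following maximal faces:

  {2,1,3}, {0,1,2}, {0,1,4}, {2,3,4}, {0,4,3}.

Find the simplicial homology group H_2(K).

H_2 ≅ 0.

Take the total order 0 < 1 < 2 < 3 < 4 on the vertex set. Then K (dimension 2) consists of the simplices:

  0-simplices (5): [0], [1], [2], [3], [4]
  1-simplices (10): [0,1], [0,2], [0,3], [0,4], [1,2], [1,3], [1,4], [2,3], [2,4], [3,4]
  2-simplices (5): [0,1,2], [0,1,4], [0,3,4], [1,2,3], [2,3,4]

giving chain groups C_0 ≅ Z^5, C_1 ≅ Z^10, C_2 ≅ Z^5.

Boundary ∂_1: C_1 → C_0 is given by ∂[p,q] = [q] − [p]. For instance
  ∂[2,3] = [3] − [2].
The 5×10 boundary matrix has rank 4 and Smith normal form diag(1,1,1,1).

Boundary ∂_2: C_2 → C_1 sends each 2-simplex [p,q,r] to [q,r] − [p,r] + [p,q]. For instance
  ∂[0,1,2] = [1,2] − [0,2] + [0,1],
  ∂[0,3,4] = [3,4] − [0,4] + [0,3].
The 10×5 boundary matrix has rank 5 and Smith normal form diag(1,1,1,1,1).

Computing H_k = (kernel of ∂_k) / (image of ∂_{k+1}):

  H_2: rank ker ∂_2 − rank ∂_3 = (5 − 5) − 0 = 0, and there is no ∂_3, so H_2 = 0.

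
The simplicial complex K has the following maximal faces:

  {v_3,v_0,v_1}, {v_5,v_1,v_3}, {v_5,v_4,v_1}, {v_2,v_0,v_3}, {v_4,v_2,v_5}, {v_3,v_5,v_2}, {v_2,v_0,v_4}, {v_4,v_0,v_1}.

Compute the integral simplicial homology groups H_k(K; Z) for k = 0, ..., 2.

H_0 ≅ Z,  H_1 = 0,  H_2 ≅ Z.

K has 6 vertices, 12 edges, 8 triangles.
rank ∂_0 = 0, rank ∂_1 = 5 ⇒ b_0 = 6 − 0 − 5 = 1; all invariant factors of ∂_1 are 1 so no torsion. So H_0 = Z.
rank ∂_1 = 5, rank ∂_2 = 7 ⇒ b_1 = 12 − 5 − 7 = 0; all invariant factors of ∂_2 are 1 so no torsion. So H_1 = 0.
rank ∂_2 = 7, rank ∂_3 = 0 ⇒ b_2 = 8 − 7 − 0 = 1. So H_2 = Z.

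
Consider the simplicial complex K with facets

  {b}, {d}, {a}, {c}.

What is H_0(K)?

H_0 = Z^4.

We work with the vertex ordering a < b < c < d. The simplices of K, each written with vertices in increasing order, are:

  0-simplices (4): a, b, c, d

so the chain groups are C_0 ≅ Z^4.

Computing H_k = (kernel of ∂_k) / (image of ∂_{k+1}):

  H_0: rank C_0 − rank ∂_1 = 4 − 0 = 4, and there is no ∂_1, so H_0 ≅ Z^4.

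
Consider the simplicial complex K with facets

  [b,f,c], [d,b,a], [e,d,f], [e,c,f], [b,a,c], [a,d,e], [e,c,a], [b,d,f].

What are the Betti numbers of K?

We work with the vertex ordering a < b < c < d < e < f. The simplices of K, each written with vertices in increasing order, are:

  0-simplices (6): a, b, c, d, e, f
  1-simplices (12): ab, ac, ad, ae, bc, bd, bf, ce, cf, de, df, ef
  2-simplices (8): abc, abd, ace, ade, bcf, bdf, cef, def

so the chain groups are C_0 ≅ Z^6, C_1 ≅ Z^12, C_2 ≅ Z^8.

Boundary ∂_1: C_1 → C_0 is given by ∂[p,q] = [q] − [p].
The resulting 6×12 matrix has rank 5, and its Smith normal form has invariant factors (1,1,1,1,1).

Boundary ∂_2: C_2 → C_1 sends each 2-simplex [p,q,r] to [q,r] − [p,r] + [p,q]. For instance
  ∂bdf = df − bf + bd,
  ∂cef = ef − cf + ce.
The 12×8 boundary matrix has rank 7 and Smith normal form diag(1,1,1,1,1,1,1).

From H_k ≅ ker(∂_k) / im(∂_{k+1}) we obtain:

  H_0: rank C_0 − rank ∂_1 = 6 − 5 = 1, and the invariant factors of ∂_1 are all 1, so H_0 = Z.
  H_1: rank ker ∂_1 − rank ∂_2 = (12 − 5) − 7 = 0, and the invariant factors of ∂_2 are all 1, so H_1 = 0.
  H_2: rank ker ∂_2 − rank ∂_3 = (8 − 7) − 0 = 1, and there is no ∂_3, so H_2 = Z.

As a check, the Euler characteristic is 6 − 12 + 8 = 2, which agrees with 1 − 0 + 1 = 2.

Hence the Betti numbers are b_0 = 1, b_1 = 0, b_2 = 1.

b_0 = 1, b_1 = 0, b_2 = 1.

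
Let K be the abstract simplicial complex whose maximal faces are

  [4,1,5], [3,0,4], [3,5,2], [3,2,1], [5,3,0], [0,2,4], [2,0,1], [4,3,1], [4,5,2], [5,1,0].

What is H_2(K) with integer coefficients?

H_2 ≅ 0.

K has 6 vertices, 15 edges, 10 triangles.
rank ∂_2 = 10, rank ∂_3 = 0 ⇒ b_2 = 10 − 10 − 0 = 0. So H_2 ≅ 0.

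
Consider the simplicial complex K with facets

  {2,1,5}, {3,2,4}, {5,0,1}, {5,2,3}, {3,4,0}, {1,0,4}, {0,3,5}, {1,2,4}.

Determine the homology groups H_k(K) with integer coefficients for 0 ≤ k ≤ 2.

Order the vertices as 0 < 1 < 2 < 3 < 4 < 5. Listing each simplex with vertices in this order, K has dimension 2 with simplices:

  0-simplices (6): [0], [1], [2], [3], [4], [5]
  1-simplices (12): [0,1], [0,3], [0,4], [0,5], [1,2], [1,4], [1,5], [2,3], [2,4], [2,5], [3,4], [3,5]
  2-simplices (8): [0,1,4], [0,1,5], [0,3,4], [0,3,5], [1,2,4], [1,2,5], [2,3,4], [2,3,5]

giving chain groups C_0 ≅ Z^6, C_1 ≅ Z^12, C_2 ≅ Z^8.

Boundary ∂_1: C_1 → C_0 sends each edge [p,q] (with p < q) to q − p. For instance
  ∂[1,4] = [4] − [1].
As a 6×12 matrix over Z this has rank 5, with invariant factors (1,1,1,1,1).

Boundary ∂_2: C_2 → C_1 acts by ∂[p,q,r] = [q,r] − [p,r] + [p,q]. For instance
  ∂[0,3,5] = [3,5] − [0,5] + [0,3],
  ∂[0,1,5] = [1,5] − [0,5] + [0,1].
The resulting 12×8 matrix has rank 7, and its Smith normal form has invariant factors (1,1,1,1,1,1,1).

Now H_k = ker ∂_k / im ∂_{k+1}, so:

  H_0: rank C_0 − rank ∂_1 = 6 − 5 = 1, and the invariant factors of ∂_1 are all 1, so H_0 = Z.
  H_1: rank ker ∂_1 − rank ∂_2 = (12 − 5) − 7 = 0, and the invariant factors of ∂_2 are all 1, so H_1 = 0.
  H_2: rank ker ∂_2 − rank ∂_3 = (8 − 7) − 0 = 1, and there is no ∂_3, so H_2 = Z.

(K is a triangulation of the 2-sphere S^2.)

H_0 = Z,  H_1 = 0,  H_2 = Z.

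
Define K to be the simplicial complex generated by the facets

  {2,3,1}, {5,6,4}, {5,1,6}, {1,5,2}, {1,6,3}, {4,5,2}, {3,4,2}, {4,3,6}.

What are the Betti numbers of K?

K has 6 vertices, 12 edges, 8 triangles.
rank ∂_0 = 0, rank ∂_1 = 5 ⇒ b_0 = 6 − 0 − 5 = 1; all invariant factors of ∂_1 are 1 so no torsion. So H_0 ≅ Z.
rank ∂_1 = 5, rank ∂_2 = 7 ⇒ b_1 = 12 − 5 − 7 = 0; all invariant factors of ∂_2 are 1 so no torsion. So H_1 ≅ 0.
rank ∂_2 = 7, rank ∂_3 = 0 ⇒ b_2 = 8 − 7 − 0 = 1. So H_2 ≅ Z.

b_0 = 1, b_1 = 0, b_2 = 1.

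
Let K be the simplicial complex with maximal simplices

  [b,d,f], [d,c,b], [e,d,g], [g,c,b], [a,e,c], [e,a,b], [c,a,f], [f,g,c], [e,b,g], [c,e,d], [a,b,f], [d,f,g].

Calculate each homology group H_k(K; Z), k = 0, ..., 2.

H_0 ≅ Z,  H_1 ≅ Z/2,  H_2 = 0.

Take the total order a < b < c < d < e < f < g on the vertex set. Then K (dimension 2) consists of the simplices:

  0-simplices (7): a, b, c, d, e, f, g
  1-simplices (18): ab, ac, ae, af, bc, bd, be, bf, bg, cd, ce, cf, cg, de, df, dg, eg, fg
  2-simplices (12): abe, abf, ace, acf, bcd, bcg, bdf, beg, cde, cfg, deg, dfg

giving chain groups C_0 ≅ Z^7, C_1 ≅ Z^18, C_2 ≅ Z^12.

Boundary ∂_1: C_1 → C_0 maps an edge to its endpoints' difference, ∂[p,q] = q − p.
This gives a 7×18 integer matrix of rank 6; reducing to Smith normal form yields diagonal entries (1,1,1,1,1,1).

∂_2: C_2 → C_1 maps a triangle to the signed sum of its edges. For instance
  ∂abe = be − ae + ab,
  ∂deg = eg − dg + de.
The 18×12 boundary matrix has rank 12 and Smith normal form diag(1,1,1,1,1,1,1,1,1,1,1,2).

Now H_k = ker ∂_k / im ∂_{k+1}, so:

  H_0: rank C_0 − rank ∂_1 = 7 − 6 = 1, and the invariant factors of ∂_1 are all 1, so H_0 ≅ Z.
  H_1: rank ker ∂_1 − rank ∂_2 = (18 − 6) − 12 = 0, and ∂_2 has invariant factor 2 > 1, so H_1 ≅ Z/2.
  H_2: rank ker ∂_2 − rank ∂_3 = (12 − 12) − 0 = 0, and there is no ∂_3, so H_2 ≅ 0.

As a check, the Euler characteristic is 7 − 18 + 12 = 1, which agrees with 1 − 0 + 0 = 1.
(K is a triangulation of the real projective plane RP^2.)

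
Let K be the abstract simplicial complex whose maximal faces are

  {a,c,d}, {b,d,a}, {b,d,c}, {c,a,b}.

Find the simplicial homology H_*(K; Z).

H_0 ≅ Z,  H_1 = 0,  H_2 ≅ Z.

Fix the vertex order a < b < c < d and write every simplex with vertices in increasing order. Then dim K = 2 and the simplices of K are:

  0-simplices (4): a, b, c, d
  1-simplices (6): ab, ac, ad, bc, bd, cd
  2-simplices (4): abc, abd, acd, bcd

Hence C_0 ≅ Z^4, C_1 ≅ Z^6, C_2 ≅ Z^4.

Boundary ∂_1: C_1 → C_0 maps an edge to its endpoints' difference, ∂[p,q] = q − p. For instance
  ∂ab = b − a.
As a 4×6 matrix over Z this has rank 3, with invariant factors (1,1,1).

∂_2: C_2 → C_1 sends each 2-simplex [p,q,r] to [q,r] − [p,r] + [p,q]. For instance
  ∂acd = cd − ad + ac,
  ∂abd = bd − ad + ab.
This gives a 6×4 integer matrix of rank 3; reducing to Smith normal form yields diagonal entries (1,1,1).

Reading off H_k = ker ∂_k / im ∂_{k+1}:

  H_0: rank C_0 − rank ∂_1 = 4 − 3 = 1, and the invariant factors of ∂_1 are all 1, so H_0 ≅ Z.
  H_1: rank ker ∂_1 − rank ∂_2 = (6 − 3) − 3 = 0, and the invariant factors of ∂_2 are all 1, so H_1 ≅ 0.
  H_2: rank ker ∂_2 − rank ∂_3 = (4 − 3) − 0 = 1, and there is no ∂_3, so H_2 ≅ Z.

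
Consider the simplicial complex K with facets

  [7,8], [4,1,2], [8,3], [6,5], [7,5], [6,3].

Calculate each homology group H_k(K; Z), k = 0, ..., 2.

H_0 = Z^2,  H_1 = Z,  H_2 = 0.

We work with the vertex ordering 1 < 2 < 3 < 4 < 5 < 6 < 7 < 8. The simplices of K, each written with vertices in increasing order, are:

  0-simplices (8): [1], [2], [3], [4], [5], [6], [7], [8]
  1-simplices (8): [1,2], [1,4], [2,4], [3,6], [3,8], [5,6], [5,7], [7,8]
  2-simplices (1): [1,2,4]

giving chain groups C_0 ≅ Z^8, C_1 ≅ Z^8, C_2 ≅ Z^1.

The boundary map ∂_1: C_1 → C_0 is given by ∂[p,q] = [q] − [p]. For instance
  ∂[5,7] = [7] − [5].
As a 8×8 matrix over Z this has rank 6, with invariant factors (1,1,1,1,1,1).

The boundary map ∂_2: C_2 → C_1 sends each 2-simplex [p,q,r] to [q,r] − [p,r] + [p,q]. For instance
  ∂[1,2,4] = [2,4] − [1,4] + [1,2].
The resulting 8×1 matrix has rank 1, and its Smith normal form has invariant factors (1).

From H_k ≅ ker(∂_k) / im(∂_{k+1}) we obtain:

  H_0: rank C_0 − rank ∂_1 = 8 − 6 = 2, and the invariant factors of ∂_1 are all 1, so H_0 ≅ Z^2.
  H_1: rank ker ∂_1 − rank ∂_2 = (8 − 6) − 1 = 1, and the invariant factors of ∂_2 are all 1, so H_1 ≅ Z.
  H_2: rank ker ∂_2 − rank ∂_3 = (1 − 1) − 0 = 0, and there is no ∂_3, so H_2 ≅ 0.

(K is a triangulation of the disjoint union of the circle S^1 and the 2-simplex.)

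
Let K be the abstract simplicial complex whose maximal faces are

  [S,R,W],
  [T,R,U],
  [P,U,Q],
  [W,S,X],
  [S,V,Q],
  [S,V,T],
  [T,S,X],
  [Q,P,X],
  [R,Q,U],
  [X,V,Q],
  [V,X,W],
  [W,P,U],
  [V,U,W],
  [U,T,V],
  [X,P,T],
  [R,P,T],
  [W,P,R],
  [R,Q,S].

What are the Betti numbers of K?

b_0 = 1, b_1 = 1, b_2 = 0.

Fix the vertex order P < Q < R < S < T < U < V < W < X and write every simplex with vertices in increasing order. Then dim K = 2 and the simplices of K are:

  0-simplices (9): P, Q, R, S, T, U, V, W, X
  1-simplices (27): PQ, PR, PT, PU, PW, PX, QR, QS, QU, QV, QX, RS, RT, RU, RW, ST, SV, SW, SX, TU, TV, TX, UV, UW, VW, VX, WX
  2-simplices (18): PQU, PQX, PRT, PRW, PTX, PUW, QRS, QRU, QSV, QVX, RSW, RTU, STV, STX, SWX, TUV, UVW, VWX

so the chain groups are C_0 ≅ Z^9, C_1 ≅ Z^27, C_2 ≅ Z^18.

∂_1: C_1 → C_0 sends each edge [p,q] (with p < q) to q − p. For instance
  ∂PT = T − P.
The resulting 9×27 matrix has rank 8, and its Smith normal form has invariant factors (1,1,1,1,1,1,1,1).

Boundary ∂_2: C_2 → C_1 sends each 2-simplex [p,q,r] to [q,r] − [p,r] + [p,q]. For instance
  ∂QSV = SV − QV + QS,
  ∂PQU = QU − PU + PQ.
The resulting 27×18 matrix has rank 18, and its Smith normal form has invariant factors (1,1,1,1,1,1,1,1,1,1,1,1,1,1,1,1,1,2).

From H_k ≅ ker(∂_k) / im(∂_{k+1}) we obtain:

  H_0: rank C_0 − rank ∂_1 = 9 − 8 = 1, and the invariant factors of ∂_1 are all 1, so H_0 ≅ Z.
  H_1: rank ker ∂_1 − rank ∂_2 = (27 − 8) − 18 = 1, and ∂_2 has invariant factor 2 > 1, so H_1 ≅ Z × Z/2.
  H_2: rank ker ∂_2 − rank ∂_3 = (18 − 18) − 0 = 0, and there is no ∂_3, so H_2 ≅ 0.

As a check, the Euler characteristic is 9 − 27 + 18 = 0, which agrees with 1 − 1 + 0 = 0.
(K is a triangulation of the Klein bottle.)

Hence the Betti numbers are b_0 = 1, b_1 = 1, b_2 = 0.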